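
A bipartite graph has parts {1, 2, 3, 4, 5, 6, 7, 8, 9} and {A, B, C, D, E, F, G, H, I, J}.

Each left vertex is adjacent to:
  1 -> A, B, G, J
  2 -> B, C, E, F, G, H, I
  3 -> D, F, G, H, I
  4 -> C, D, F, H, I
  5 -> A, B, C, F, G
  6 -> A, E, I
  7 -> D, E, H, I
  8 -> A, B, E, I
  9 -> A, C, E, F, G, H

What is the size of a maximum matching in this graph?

One maximum matching: 1–J, 2–B, 3–F, 4–H, 5–A, 6–E, 7–D, 8–I, 9–G.
All 9 left vertices are matched, so no larger matching exists.

9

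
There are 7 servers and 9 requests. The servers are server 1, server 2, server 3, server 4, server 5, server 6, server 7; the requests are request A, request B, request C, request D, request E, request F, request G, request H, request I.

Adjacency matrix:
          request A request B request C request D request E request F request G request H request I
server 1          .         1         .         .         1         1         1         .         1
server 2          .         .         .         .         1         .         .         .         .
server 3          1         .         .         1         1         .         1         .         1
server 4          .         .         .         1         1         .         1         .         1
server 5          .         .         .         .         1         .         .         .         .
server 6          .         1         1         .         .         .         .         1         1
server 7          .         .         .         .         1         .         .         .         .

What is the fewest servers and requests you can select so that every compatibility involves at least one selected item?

5

{server 1, server 3, server 4, server 6, request E} is a vertex cover of size 5: every edge has an endpoint in this set.
No smaller cover exists because server 1–request F, server 2–request E, server 3–request I, server 4–request G, server 6–request H is a matching of size 5, and a cover must include an endpoint of each of these disjoint edges (König's theorem).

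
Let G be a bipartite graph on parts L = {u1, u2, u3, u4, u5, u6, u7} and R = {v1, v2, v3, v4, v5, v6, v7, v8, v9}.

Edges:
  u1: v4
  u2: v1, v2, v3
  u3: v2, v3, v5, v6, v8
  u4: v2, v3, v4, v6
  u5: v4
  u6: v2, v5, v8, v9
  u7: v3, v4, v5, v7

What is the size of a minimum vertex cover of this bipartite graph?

{u2, u3, u4, u6, u7, v4} is a vertex cover of size 6: every edge has an endpoint in this set.
No smaller cover exists because u1–v4, u2–v1, u3–v3, u4–v6, u6–v2, u7–v7 is a matching of size 6, and a cover must include an endpoint of each of these disjoint edges (König's theorem).

6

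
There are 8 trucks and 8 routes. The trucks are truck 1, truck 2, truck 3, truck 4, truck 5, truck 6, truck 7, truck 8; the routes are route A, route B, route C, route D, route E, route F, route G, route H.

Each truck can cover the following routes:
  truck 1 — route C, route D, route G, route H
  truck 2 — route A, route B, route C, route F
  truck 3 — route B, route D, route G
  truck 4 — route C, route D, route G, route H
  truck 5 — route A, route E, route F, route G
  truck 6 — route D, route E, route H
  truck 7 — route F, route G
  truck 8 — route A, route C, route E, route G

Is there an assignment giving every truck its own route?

One maximum matching: truck 1-route H, truck 2-route A, truck 3-route B, truck 4-route C, truck 5-route F, truck 6-route D, truck 7-route G, truck 8-route E.
Every truck is matched, so this is a perfect matching.

Yes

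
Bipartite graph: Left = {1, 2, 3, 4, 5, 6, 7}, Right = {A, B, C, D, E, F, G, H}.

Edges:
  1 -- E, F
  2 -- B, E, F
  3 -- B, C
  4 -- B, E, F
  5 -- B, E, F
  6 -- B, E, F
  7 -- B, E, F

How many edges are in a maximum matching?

4

One maximum matching: 1→F, 2→E, 3→C, 4→B.
The set {1, 2, 4, 5, 6, 7} has only 3 neighbours ({B, E, F}), so by Hall's theorem at most 4 of the 7 left vertices can be matched.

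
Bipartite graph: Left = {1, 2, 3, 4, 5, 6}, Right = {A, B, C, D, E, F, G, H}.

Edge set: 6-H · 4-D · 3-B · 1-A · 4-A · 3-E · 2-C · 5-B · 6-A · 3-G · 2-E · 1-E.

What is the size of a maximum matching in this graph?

6

A valid assignment of size 6: 1→A, 2→C, 3→E, 4→D, 5→B, 6→H.
All 6 left vertices are matched, so no larger matching exists.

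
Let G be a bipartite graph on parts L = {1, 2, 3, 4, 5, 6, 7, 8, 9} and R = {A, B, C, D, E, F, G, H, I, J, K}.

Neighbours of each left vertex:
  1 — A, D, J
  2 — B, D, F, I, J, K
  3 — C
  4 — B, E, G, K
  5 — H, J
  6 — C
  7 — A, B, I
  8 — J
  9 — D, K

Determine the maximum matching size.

8

For example, pair 1-A, 2-K, 3-C, 4-B, 5-H, 7-I, 8-J, 9-D.
The set {3, 6} has only 1 neighbour ({C}), so by Hall's theorem at most 8 of the 9 left vertices can be matched.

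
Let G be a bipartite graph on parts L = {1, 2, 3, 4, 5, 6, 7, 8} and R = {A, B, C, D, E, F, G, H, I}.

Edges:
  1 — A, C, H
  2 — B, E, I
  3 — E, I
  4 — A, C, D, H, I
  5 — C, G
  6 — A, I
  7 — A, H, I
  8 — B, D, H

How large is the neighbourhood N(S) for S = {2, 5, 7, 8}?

8

The union of neighbours of {2, 5, 7, 8} is {A, B, C, D, E, G, H, I}, which has 8 elements.
Since |N(S)| = 8 ≥ |S| = 4, Hall's condition holds for this subset.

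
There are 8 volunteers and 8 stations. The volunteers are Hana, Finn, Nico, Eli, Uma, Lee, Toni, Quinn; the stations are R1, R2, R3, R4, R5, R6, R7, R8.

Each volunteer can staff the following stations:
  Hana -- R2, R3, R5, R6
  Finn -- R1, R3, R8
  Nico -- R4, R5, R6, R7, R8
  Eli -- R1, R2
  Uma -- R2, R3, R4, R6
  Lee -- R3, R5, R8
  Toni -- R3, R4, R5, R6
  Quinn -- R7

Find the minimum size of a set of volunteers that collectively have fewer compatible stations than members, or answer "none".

none

A matching saturating every volunteer exists, for instance Hana→R2, Finn→R8, Nico→R6, Eli→R1, Uma→R3, Lee→R5, Toni→R4, Quinn→R7.
By Hall's marriage theorem, this means |N(S)| ≥ |S| for every subset S, so no violating subset exists.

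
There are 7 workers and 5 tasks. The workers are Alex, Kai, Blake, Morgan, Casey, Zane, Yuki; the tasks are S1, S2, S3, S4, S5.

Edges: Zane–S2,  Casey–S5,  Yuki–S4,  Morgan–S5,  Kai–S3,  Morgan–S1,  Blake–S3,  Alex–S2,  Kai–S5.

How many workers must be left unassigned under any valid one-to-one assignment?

One maximum matching: Alex→S2, Kai→S5, Blake→S3, Morgan→S1, Yuki→S4.
The set {Alex, Kai, Blake, Casey, Zane} has only 3 neighbours ({S2, S3, S5}), so by Hall's theorem at most 5 of the 7 workers can be matched.
That matches 5 of the 7, leaving 2 unmatched; no matching can do better.

2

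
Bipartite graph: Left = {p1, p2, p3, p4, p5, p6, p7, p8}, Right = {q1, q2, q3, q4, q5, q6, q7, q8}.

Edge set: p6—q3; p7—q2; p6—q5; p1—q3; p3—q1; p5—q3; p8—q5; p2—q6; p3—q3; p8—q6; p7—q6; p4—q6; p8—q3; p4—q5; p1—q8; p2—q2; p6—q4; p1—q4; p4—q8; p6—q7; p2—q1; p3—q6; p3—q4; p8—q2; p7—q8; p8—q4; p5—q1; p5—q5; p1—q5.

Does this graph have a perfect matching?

Yes

A valid assignment of size 8: p1–q8, p2–q1, p3–q4, p4–q5, p5–q3, p6–q7, p7–q2, p8–q6.
All 8 left vertices are covered.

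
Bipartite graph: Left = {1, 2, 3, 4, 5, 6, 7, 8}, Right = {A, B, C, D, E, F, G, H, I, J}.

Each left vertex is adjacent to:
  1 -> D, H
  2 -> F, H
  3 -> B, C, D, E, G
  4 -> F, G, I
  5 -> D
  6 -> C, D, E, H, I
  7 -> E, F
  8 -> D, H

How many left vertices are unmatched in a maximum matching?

For example, pair 1-H, 2-F, 3-B, 4-G, 5-D, 6-I, 7-E.
The set {1, 5, 8} has only 2 neighbours ({D, H}), so by Hall's theorem at most 7 of the 8 left vertices can be matched.
That matches 7 of the 8, leaving 1 unmatched; no matching can do better.

1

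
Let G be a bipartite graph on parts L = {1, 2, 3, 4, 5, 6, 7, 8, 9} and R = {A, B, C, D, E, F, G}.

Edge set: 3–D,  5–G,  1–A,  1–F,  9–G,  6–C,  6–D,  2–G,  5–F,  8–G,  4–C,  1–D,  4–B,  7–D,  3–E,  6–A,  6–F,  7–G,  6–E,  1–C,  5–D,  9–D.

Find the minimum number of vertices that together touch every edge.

A maximum matching has 7 edges (e.g. 1–C, 2–G, 3–E, 4–B, 5–F, 6–A, 7–D).
By König's theorem the minimum vertex cover has the same size. One such cover is {1, 3, 4, 5, 6, D, G}.

7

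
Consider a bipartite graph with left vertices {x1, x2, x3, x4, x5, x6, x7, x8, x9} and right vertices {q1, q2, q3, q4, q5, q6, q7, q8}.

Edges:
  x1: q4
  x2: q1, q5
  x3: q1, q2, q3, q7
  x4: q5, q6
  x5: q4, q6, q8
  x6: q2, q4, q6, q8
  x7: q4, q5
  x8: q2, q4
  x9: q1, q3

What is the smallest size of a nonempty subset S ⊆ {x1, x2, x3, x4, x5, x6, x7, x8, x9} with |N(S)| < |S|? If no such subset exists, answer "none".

Take S = {x1, x4, x5, x6, x7, x8}. Its neighbourhood is {q2, q4, q5, q6, q8}, so |N(S)| = 5 < |S| = 6.
Every subset of size less than 6 has at least as many neighbours as members, so 6 is the minimum.

6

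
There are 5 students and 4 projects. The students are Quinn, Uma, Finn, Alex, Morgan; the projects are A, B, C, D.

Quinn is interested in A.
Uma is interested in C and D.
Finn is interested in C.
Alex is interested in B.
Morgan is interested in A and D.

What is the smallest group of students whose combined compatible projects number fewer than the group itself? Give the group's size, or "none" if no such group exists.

4

Take S = {Quinn, Uma, Finn, Morgan}. Its neighbourhood is {A, C, D}, so |N(S)| = 3 < |S| = 4.
Every subset of size less than 4 has at least as many neighbours as members, so 4 is the minimum.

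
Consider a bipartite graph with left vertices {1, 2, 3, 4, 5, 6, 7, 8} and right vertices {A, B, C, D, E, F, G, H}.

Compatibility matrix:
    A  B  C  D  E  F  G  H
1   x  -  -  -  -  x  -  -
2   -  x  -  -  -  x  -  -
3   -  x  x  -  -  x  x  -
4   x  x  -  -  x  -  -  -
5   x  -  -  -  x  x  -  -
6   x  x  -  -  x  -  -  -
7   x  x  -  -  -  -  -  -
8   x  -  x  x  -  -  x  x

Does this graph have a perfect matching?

The set {1, 2, 4, 5, 6, 7} has only 4 neighbours ({A, B, E, F}), so by Hall's theorem at most 6 of the 8 left vertices can be matched.
Hence no matching covers every left vertex.

No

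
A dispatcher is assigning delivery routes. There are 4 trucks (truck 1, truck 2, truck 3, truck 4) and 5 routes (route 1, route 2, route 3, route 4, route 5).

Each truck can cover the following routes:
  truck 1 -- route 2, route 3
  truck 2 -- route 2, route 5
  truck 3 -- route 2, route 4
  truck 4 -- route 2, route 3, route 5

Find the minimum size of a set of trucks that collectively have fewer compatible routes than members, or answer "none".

A matching saturating every truck exists, for instance truck 1→route 3, truck 2→route 5, truck 3→route 4, truck 4→route 2.
By Hall's marriage theorem, this means |N(S)| ≥ |S| for every subset S, so no violating subset exists.

none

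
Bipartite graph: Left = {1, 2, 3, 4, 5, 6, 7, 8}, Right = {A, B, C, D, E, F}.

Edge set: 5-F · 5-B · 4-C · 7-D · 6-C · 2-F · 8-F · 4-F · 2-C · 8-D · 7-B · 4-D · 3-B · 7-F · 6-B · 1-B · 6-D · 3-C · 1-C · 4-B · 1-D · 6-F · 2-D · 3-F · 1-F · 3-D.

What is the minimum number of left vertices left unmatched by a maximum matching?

A valid assignment of size 4: 1-C, 2-D, 3-F, 4-B.
The set {1, 2, 3, 4, 5, 6, 7, 8} has only 4 neighbours ({B, C, D, F}), so by Hall's theorem at most 4 of the 8 left vertices can be matched.
That matches 4 of the 8, leaving 4 unmatched; no matching can do better.

4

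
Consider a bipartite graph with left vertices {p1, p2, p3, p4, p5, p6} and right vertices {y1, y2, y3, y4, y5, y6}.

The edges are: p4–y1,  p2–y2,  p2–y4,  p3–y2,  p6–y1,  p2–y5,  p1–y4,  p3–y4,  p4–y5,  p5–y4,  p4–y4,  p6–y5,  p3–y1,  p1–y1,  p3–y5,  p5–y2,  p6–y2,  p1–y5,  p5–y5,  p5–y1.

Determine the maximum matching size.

4

One maximum matching: p1→y4, p2→y5, p3→y2, p4→y1.
The set {p1, p2, p3, p4, p5, p6} has only 4 neighbours ({y1, y2, y4, y5}), so by Hall's theorem at most 4 of the 6 left vertices can be matched.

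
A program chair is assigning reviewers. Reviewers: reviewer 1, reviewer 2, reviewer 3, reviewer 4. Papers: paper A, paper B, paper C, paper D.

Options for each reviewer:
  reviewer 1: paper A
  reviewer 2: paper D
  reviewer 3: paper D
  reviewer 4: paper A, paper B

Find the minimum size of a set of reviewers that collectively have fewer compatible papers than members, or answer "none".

2

Take S = {reviewer 2, reviewer 3}. Its neighbourhood is {paper D}, so |N(S)| = 1 < |S| = 2.
No single vertex violates Hall's condition since each has at least one neighbour, so 2 is the minimum.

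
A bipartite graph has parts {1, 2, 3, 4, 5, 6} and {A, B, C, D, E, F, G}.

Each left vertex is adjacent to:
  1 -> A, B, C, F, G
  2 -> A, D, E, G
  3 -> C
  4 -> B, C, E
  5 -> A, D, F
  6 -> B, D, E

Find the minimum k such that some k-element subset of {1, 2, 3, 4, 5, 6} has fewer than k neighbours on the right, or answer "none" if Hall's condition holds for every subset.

A matching saturating every left vertex exists, for instance 1→G, 2→D, 3→C, 4→E, 5→F, 6→B.
By Hall's marriage theorem, this means |N(S)| ≥ |S| for every subset S, so no violating subset exists.

none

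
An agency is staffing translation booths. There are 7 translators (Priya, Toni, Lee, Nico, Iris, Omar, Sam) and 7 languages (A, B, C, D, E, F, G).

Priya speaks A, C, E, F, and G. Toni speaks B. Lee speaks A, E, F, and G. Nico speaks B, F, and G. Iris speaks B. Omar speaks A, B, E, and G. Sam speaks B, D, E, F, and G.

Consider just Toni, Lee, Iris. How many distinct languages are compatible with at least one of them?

5

The union of neighbours of {Toni, Lee, Iris} is {A, B, E, F, G}, which has 5 elements.
Since |N(S)| = 5 ≥ |S| = 3, Hall's condition holds for this subset.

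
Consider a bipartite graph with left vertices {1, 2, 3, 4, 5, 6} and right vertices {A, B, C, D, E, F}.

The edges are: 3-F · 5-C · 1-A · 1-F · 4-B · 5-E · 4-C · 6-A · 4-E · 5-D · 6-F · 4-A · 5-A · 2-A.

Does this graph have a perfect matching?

The set {1, 2, 3, 6} has only 2 neighbours ({A, F}), so by Hall's theorem at most 4 of the 6 left vertices can be matched.
Hence no matching covers every left vertex.

No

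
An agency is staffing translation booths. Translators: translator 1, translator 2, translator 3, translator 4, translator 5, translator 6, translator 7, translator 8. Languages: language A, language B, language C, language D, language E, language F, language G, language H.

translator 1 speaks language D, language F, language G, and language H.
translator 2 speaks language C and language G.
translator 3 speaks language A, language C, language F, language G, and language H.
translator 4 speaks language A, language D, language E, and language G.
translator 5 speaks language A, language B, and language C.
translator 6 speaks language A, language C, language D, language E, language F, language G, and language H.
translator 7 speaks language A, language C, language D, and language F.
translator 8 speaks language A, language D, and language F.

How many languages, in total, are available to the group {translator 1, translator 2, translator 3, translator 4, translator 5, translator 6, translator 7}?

The union of neighbours of {translator 1, translator 2, translator 3, translator 4, translator 5, translator 6, translator 7} is {language A, language B, language C, language D, language E, language F, language G, language H}, which has 8 elements.
Since |N(S)| = 8 ≥ |S| = 7, Hall's condition holds for this subset.

8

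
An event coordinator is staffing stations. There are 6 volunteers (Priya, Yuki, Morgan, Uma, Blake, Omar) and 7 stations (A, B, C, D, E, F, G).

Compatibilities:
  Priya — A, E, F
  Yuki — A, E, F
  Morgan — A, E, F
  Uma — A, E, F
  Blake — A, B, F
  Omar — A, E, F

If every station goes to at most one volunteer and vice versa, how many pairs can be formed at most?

For example, pair Priya–A, Yuki–F, Morgan–E, Blake–B.
The set {Priya, Yuki, Morgan, Uma, Omar} has only 3 neighbours ({A, E, F}), so by Hall's theorem at most 4 of the 6 volunteers can be matched.

4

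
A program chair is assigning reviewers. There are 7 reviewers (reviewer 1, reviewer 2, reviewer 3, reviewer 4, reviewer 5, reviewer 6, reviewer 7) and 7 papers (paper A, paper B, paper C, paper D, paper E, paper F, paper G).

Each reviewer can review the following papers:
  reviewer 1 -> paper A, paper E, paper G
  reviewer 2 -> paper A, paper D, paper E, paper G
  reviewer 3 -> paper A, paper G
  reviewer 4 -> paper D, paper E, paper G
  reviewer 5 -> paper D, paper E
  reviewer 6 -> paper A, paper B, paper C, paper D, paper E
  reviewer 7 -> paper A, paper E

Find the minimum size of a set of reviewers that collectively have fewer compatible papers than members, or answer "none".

Take S = {reviewer 1, reviewer 2, reviewer 3, reviewer 4, reviewer 5}. Its neighbourhood is {paper A, paper D, paper E, paper G}, so |N(S)| = 4 < |S| = 5.
Every subset of size less than 5 has at least as many neighbours as members, so 5 is the minimum.

5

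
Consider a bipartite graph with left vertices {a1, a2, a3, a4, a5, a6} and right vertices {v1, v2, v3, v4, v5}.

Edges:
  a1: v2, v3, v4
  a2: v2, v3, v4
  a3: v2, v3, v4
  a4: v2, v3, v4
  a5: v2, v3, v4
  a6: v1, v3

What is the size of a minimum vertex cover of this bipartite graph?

The 4 edges a1–v3, a2–v4, a3–v2, a6–v1 form a matching, so any vertex cover needs at least 4 vertices (one per matched edge).
Conversely {a6, v2, v3, v4} meets every edge and has exactly 4 vertices, so 4 is optimal.

4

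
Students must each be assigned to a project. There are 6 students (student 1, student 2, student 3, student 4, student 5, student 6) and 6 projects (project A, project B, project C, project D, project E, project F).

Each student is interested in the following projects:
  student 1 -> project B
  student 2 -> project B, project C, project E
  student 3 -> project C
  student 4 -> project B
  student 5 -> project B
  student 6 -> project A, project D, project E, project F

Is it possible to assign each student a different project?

The set {student 1, student 4, student 5} has only 1 neighbour ({project B}), so by Hall's theorem at most 4 of the 6 students can be matched.
Hence no matching covers every student.

No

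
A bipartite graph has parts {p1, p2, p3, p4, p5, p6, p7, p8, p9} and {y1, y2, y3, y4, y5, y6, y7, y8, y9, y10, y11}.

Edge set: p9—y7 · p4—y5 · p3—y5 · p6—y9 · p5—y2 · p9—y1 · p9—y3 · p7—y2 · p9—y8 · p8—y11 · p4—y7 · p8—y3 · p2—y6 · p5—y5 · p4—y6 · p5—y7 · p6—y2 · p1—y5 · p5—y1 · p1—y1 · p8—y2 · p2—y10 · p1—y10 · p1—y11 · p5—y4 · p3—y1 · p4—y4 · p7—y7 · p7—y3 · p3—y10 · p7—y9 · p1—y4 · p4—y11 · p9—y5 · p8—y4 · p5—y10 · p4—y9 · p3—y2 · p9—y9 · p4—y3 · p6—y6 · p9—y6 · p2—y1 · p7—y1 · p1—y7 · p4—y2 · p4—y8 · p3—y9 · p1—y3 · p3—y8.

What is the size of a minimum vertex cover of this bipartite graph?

9

A maximum matching has 9 edges (e.g. p1–y3, p2–y10, p3–y5, p4–y7, p5–y4, p6–y9, p7–y1, p8–y2, p9–y6).
By König's theorem the minimum vertex cover has the same size. One such cover is {p1, p2, p3, p4, p5, p6, p7, p8, p9}.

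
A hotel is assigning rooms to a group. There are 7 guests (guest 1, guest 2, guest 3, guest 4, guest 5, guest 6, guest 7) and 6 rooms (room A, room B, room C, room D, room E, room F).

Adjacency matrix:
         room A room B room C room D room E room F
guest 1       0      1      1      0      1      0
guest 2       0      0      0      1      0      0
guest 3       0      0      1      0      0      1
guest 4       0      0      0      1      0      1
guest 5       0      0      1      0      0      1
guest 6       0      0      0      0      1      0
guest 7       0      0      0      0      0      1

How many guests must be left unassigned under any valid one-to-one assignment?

2

One maximum matching: guest 1-room B, guest 2-room D, guest 3-room C, guest 4-room F, guest 6-room E.
The set {guest 2, guest 3, guest 4, guest 5, guest 7} has only 3 neighbours ({room C, room D, room F}), so by Hall's theorem at most 5 of the 7 guests can be matched.
That matches 5 of the 7, leaving 2 unmatched; no matching can do better.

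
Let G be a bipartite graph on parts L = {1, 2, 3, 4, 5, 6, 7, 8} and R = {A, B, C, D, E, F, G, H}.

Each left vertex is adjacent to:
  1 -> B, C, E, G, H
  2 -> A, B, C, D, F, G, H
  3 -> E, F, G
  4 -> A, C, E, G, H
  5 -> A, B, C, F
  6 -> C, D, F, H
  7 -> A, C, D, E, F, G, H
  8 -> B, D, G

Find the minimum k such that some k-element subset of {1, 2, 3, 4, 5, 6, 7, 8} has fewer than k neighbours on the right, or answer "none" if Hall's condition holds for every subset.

none

A matching saturating every left vertex exists, for instance 1→G, 2→D, 3→E, 4→H, 5→F, 6→C, 7→A, 8→B.
By Hall's marriage theorem, this means |N(S)| ≥ |S| for every subset S, so no violating subset exists.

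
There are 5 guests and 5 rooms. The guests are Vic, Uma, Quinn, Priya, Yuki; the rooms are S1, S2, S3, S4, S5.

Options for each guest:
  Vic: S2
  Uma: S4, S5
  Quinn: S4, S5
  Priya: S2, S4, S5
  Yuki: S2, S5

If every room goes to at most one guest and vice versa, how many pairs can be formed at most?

A valid assignment of size 3: Vic-S2, Uma-S5, Quinn-S4.
The set {Vic, Uma, Quinn, Priya, Yuki} has only 3 neighbours ({S2, S4, S5}), so by Hall's theorem at most 3 of the 5 guests can be matched.

3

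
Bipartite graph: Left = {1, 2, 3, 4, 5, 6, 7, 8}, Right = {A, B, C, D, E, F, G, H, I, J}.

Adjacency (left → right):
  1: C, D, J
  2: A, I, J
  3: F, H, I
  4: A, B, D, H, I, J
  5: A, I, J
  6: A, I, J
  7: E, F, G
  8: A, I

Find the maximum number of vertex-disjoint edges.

7

A valid assignment of size 7: 1→C, 2→A, 3→F, 4→H, 5→J, 6→I, 7→E.
The set {2, 5, 6, 8} has only 3 neighbours ({A, I, J}), so by Hall's theorem at most 7 of the 8 left vertices can be matched.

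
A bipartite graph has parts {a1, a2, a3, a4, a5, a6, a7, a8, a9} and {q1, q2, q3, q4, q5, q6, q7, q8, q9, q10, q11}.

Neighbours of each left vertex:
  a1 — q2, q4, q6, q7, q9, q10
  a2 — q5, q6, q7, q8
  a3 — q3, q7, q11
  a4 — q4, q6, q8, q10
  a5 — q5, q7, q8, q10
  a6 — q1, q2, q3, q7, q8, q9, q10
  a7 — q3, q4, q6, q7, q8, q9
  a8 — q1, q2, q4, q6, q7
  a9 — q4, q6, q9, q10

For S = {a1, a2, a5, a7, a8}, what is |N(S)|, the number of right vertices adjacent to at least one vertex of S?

The union of neighbours of {a1, a2, a5, a7, a8} is {q1, q2, q3, q4, q5, q6, q7, q8, q9, q10}, which has 10 elements.
Since |N(S)| = 10 ≥ |S| = 5, Hall's condition holds for this subset.

10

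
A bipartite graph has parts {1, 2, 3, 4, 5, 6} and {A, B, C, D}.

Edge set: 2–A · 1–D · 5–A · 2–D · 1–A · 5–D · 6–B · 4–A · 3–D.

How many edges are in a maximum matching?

3

One maximum matching: 1→A, 2→D, 6→B.
The set {1, 2, 3, 4, 5} has only 2 neighbours ({A, D}), so by Hall's theorem at most 3 of the 6 left vertices can be matched.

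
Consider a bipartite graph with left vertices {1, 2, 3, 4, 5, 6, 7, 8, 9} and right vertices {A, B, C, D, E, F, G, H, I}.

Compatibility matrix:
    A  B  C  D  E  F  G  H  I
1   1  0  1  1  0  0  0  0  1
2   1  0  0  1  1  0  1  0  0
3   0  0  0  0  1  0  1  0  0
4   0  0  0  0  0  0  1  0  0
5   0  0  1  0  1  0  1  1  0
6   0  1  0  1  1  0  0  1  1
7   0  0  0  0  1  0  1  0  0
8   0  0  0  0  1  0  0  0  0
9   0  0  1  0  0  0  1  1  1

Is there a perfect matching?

No

The set {3, 4, 7, 8} has only 2 neighbours ({E, G}), so by Hall's theorem at most 7 of the 9 left vertices can be matched.
Hence no matching covers every left vertex.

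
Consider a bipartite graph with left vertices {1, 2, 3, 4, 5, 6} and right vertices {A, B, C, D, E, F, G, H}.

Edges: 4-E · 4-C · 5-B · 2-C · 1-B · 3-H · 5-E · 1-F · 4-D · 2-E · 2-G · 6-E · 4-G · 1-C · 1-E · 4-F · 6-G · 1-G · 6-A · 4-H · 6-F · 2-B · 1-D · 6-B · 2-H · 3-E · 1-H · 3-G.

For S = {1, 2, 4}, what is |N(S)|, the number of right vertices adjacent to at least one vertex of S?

7

The union of neighbours of {1, 2, 4} is {B, C, D, E, F, G, H}, which has 7 elements.
Since |N(S)| = 7 ≥ |S| = 3, Hall's condition holds for this subset.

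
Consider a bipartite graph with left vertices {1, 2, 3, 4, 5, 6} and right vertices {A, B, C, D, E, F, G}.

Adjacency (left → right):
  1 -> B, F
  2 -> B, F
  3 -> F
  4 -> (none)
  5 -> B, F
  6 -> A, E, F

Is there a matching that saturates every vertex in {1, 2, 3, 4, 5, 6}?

The set {1, 2, 3, 4, 5} has only 2 neighbours ({B, F}), so by Hall's theorem at most 3 of the 6 left vertices can be matched.
Hence no matching covers every left vertex.

No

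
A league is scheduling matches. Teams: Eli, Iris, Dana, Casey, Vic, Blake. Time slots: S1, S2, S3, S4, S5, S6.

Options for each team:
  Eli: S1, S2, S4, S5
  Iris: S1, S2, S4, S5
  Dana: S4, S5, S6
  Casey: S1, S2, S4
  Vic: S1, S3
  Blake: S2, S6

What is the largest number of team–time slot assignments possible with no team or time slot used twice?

6

A valid assignment of size 6: Eli-S1, Iris-S5, Dana-S6, Casey-S4, Vic-S3, Blake-S2.
This saturates every team, so 6 is the maximum.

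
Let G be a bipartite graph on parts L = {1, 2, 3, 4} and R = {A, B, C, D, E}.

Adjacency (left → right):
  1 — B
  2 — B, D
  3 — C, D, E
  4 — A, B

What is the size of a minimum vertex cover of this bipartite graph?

A maximum matching has 4 edges (e.g. 1–B, 2–D, 3–E, 4–A).
By König's theorem the minimum vertex cover has the same size. One such cover is {1, 2, 3, 4}.

4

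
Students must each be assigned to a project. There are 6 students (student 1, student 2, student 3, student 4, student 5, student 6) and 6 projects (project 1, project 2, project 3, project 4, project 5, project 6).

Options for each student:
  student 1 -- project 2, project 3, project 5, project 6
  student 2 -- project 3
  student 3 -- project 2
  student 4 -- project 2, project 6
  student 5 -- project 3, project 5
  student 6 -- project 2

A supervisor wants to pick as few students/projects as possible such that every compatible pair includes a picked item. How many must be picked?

4

The 4 edges student 1–project 5, student 2–project 3, student 3–project 2, student 4–project 6 form a matching, so any vertex cover needs at least 4 vertices (one per matched edge).
Conversely {project 2, project 3, project 5, project 6} meets every edge and has exactly 4 vertices, so 4 is optimal.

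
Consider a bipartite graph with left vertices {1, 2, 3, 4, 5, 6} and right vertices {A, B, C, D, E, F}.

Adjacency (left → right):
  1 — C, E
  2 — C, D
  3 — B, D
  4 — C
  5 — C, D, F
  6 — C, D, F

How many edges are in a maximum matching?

5

A valid assignment of size 5: 1-E, 2-D, 3-B, 4-C, 5-F.
The set {2, 4, 5, 6} has only 3 neighbours ({C, D, F}), so by Hall's theorem at most 5 of the 6 left vertices can be matched.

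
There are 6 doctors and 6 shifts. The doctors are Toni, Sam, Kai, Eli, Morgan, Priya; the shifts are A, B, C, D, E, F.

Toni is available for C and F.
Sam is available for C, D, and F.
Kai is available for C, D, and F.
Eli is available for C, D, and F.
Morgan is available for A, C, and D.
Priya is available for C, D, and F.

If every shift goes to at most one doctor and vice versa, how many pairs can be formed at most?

A valid assignment of size 4: Toni→C, Sam→D, Kai→F, Morgan→A.
The set {Toni, Sam, Kai, Eli, Priya} has only 3 neighbours ({C, D, F}), so by Hall's theorem at most 4 of the 6 doctors can be matched.

4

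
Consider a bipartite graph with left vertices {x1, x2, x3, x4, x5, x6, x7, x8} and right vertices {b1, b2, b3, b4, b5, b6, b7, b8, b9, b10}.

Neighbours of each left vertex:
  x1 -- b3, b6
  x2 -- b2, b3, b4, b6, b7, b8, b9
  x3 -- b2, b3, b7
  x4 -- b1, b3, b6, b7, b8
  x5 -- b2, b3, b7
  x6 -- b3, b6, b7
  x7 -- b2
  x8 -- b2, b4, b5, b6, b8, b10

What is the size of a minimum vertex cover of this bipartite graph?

7

{x2, x4, x8, b2, b3, b6, b7} is a vertex cover of size 7: every edge has an endpoint in this set.
No smaller cover exists because x1–b6, x2–b8, x3–b2, x4–b1, x5–b7, x6–b3, x8–b5 is a matching of size 7, and a cover must include an endpoint of each of these disjoint edges (König's theorem).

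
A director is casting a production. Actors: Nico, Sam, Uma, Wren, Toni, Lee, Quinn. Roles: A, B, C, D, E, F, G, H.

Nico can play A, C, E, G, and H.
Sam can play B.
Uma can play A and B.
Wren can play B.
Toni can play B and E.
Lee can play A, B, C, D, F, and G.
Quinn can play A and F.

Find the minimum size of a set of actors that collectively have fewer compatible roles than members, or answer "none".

Take S = {Sam, Wren}. Its neighbourhood is {B}, so |N(S)| = 1 < |S| = 2.
No single vertex violates Hall's condition since each has at least one neighbour, so 2 is the minimum.

2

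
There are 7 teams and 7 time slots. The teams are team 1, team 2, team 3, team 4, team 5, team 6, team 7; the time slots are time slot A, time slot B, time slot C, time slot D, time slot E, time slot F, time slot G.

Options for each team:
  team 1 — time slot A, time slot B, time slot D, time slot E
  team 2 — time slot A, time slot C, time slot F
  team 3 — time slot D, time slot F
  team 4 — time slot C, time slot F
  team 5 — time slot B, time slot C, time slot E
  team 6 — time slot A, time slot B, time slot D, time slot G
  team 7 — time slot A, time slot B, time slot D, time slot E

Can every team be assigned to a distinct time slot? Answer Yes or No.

For example, pair team 1–time slot B, team 2–time slot A, team 3–time slot F, team 4–time slot C, team 5–time slot E, team 6–time slot G, team 7–time slot D.
Every team is matched, so this is a perfect matching.

Yes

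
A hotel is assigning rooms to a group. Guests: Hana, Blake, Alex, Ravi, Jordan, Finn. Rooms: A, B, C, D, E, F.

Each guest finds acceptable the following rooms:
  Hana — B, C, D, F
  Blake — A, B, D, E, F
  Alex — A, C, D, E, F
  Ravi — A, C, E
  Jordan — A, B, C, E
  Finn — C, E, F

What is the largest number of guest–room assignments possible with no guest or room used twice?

6

A valid assignment of size 6: Hana–D, Blake–A, Alex–F, Ravi–C, Jordan–B, Finn–E.
This saturates every guest, so 6 is the maximum.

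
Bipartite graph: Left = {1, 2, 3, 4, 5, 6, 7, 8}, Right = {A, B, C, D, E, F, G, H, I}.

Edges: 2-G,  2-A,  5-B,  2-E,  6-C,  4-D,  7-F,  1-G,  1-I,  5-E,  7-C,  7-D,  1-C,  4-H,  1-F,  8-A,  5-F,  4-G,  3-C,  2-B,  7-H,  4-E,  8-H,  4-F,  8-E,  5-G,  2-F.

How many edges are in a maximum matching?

For example, pair 1→F, 2→A, 3→C, 4→G, 5→B, 7→D, 8→E.
The set {3, 6} has only 1 neighbour ({C}), so by Hall's theorem at most 7 of the 8 left vertices can be matched.

7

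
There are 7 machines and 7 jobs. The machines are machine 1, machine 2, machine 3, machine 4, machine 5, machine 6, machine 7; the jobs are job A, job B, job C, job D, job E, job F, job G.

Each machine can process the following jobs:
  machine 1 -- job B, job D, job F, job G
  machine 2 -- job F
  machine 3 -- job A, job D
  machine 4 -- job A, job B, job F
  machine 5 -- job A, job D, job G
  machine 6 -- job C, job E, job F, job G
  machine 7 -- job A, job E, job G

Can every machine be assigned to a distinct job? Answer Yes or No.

A valid assignment of size 7: machine 1-job G, machine 2-job F, machine 3-job D, machine 4-job B, machine 5-job A, machine 6-job C, machine 7-job E.
All 7 machines are covered.

Yes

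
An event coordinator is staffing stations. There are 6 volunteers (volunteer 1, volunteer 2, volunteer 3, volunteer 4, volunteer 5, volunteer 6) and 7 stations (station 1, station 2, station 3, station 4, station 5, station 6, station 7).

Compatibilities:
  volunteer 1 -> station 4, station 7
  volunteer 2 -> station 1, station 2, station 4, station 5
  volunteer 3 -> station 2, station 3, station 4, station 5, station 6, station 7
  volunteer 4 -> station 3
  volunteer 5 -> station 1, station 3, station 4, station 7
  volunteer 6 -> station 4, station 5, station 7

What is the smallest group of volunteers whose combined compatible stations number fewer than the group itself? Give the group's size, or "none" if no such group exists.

none

A matching saturating every volunteer exists, for instance volunteer 1→station 4, volunteer 2→station 5, volunteer 3→station 2, volunteer 4→station 3, volunteer 5→station 1, volunteer 6→station 7.
By Hall's marriage theorem, this means |N(S)| ≥ |S| for every subset S, so no violating subset exists.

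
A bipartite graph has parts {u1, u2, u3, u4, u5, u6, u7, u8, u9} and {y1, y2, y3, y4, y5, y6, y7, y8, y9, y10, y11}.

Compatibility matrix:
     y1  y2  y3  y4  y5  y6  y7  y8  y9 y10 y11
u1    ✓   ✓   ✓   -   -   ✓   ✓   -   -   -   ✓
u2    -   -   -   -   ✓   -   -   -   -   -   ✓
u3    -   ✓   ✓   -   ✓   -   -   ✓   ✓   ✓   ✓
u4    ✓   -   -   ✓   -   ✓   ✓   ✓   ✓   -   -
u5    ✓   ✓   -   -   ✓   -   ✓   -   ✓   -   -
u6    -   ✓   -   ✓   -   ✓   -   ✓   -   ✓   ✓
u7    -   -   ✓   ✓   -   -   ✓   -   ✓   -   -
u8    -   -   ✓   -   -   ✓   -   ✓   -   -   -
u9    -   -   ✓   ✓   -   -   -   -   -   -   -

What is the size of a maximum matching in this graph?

9

For example, pair u1–y11, u2–y5, u3–y10, u4–y7, u5–y9, u6–y6, u7–y4, u8–y8, u9–y3.
This saturates every left vertex, so 9 is the maximum.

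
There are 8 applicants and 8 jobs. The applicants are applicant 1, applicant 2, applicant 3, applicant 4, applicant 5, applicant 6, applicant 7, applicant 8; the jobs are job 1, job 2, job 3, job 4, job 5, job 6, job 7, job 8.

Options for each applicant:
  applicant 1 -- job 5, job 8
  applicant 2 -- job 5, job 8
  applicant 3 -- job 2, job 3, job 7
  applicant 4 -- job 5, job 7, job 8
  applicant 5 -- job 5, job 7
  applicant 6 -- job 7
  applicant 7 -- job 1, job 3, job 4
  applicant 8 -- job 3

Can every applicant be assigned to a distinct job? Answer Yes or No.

No

The set {applicant 1, applicant 2, applicant 4, applicant 5, applicant 6} has only 3 neighbours ({job 5, job 7, job 8}), so by Hall's theorem at most 6 of the 8 applicants can be matched.
Hence no matching covers every applicant.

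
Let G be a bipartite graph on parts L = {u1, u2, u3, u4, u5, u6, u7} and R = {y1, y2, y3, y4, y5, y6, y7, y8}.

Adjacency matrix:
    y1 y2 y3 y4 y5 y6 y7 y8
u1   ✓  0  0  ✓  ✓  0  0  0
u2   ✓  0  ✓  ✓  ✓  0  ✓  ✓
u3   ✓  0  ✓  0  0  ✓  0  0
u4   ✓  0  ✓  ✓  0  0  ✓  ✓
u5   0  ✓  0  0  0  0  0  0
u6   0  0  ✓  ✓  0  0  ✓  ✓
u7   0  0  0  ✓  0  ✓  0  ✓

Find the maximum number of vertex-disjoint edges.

7

One maximum matching: u1→y4, u2→y7, u3→y6, u4→y1, u5→y2, u6→y3, u7→y8.
This saturates every left vertex, so 7 is the maximum.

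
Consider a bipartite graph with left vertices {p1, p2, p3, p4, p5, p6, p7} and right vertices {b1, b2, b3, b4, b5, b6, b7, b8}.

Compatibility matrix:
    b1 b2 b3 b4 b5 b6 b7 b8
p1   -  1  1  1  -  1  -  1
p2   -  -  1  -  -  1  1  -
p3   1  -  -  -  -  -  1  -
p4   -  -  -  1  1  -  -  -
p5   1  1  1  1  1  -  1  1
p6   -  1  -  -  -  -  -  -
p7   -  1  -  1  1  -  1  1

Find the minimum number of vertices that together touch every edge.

7

A maximum matching has 7 edges (e.g. p1–b8, p2–b3, p3–b1, p4–b4, p5–b5, p6–b2, p7–b7).
By König's theorem the minimum vertex cover has the same size. One such cover is {p1, p2, p3, p4, p5, p6, p7}.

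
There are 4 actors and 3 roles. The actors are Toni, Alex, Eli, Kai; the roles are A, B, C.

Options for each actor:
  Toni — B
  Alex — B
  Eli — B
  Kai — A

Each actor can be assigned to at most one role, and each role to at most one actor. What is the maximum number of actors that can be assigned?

For example, pair Toni-B, Kai-A.
The set {Toni, Alex, Eli} has only 1 neighbour ({B}), so by Hall's theorem at most 2 of the 4 actors can be matched.

2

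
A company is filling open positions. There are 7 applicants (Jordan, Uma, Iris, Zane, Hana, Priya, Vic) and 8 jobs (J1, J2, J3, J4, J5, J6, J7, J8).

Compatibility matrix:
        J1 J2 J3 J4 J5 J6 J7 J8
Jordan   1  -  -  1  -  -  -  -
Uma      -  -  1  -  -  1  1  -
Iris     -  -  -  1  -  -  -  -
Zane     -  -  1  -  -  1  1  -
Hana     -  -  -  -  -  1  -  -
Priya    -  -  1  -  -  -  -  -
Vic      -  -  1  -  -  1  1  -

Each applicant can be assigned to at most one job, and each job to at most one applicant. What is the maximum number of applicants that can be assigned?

5

One maximum matching: Jordan–J1, Uma–J7, Iris–J4, Zane–J3, Hana–J6.
The set {Uma, Zane, Hana, Priya, Vic} has only 3 neighbours ({J3, J6, J7}), so by Hall's theorem at most 5 of the 7 applicants can be matched.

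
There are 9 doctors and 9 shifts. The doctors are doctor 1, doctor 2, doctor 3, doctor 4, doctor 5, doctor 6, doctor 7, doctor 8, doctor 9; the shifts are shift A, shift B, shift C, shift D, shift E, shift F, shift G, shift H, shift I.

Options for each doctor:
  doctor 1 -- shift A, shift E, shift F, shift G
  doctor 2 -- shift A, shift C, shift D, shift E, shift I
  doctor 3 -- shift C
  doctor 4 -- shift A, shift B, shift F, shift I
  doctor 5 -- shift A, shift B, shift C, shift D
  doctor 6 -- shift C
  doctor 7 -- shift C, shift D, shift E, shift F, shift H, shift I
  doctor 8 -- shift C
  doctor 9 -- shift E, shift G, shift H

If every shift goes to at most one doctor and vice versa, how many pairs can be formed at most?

One maximum matching: doctor 1→shift E, doctor 2→shift I, doctor 3→shift C, doctor 4→shift A, doctor 5→shift D, doctor 7→shift F, doctor 9→shift G.
The set {doctor 3, doctor 6, doctor 8} has only 1 neighbour ({shift C}), so by Hall's theorem at most 7 of the 9 doctors can be matched.

7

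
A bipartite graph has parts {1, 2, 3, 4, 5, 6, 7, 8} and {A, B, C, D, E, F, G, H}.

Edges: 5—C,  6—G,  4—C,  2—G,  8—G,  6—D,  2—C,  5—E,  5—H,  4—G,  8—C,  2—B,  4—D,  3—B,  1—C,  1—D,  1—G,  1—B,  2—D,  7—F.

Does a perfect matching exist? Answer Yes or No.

No

The set {1, 2, 3, 4, 6, 8} has only 4 neighbours ({B, C, D, G}), so by Hall's theorem at most 6 of the 8 left vertices can be matched.
Hence no matching covers every left vertex.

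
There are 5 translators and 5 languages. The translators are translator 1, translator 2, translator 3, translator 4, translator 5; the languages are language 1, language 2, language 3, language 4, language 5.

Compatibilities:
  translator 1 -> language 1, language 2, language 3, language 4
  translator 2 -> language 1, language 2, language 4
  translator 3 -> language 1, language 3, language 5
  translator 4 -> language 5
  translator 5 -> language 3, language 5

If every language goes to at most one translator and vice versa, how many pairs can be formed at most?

5

A valid assignment of size 5: translator 1–language 2, translator 2–language 4, translator 3–language 1, translator 4–language 5, translator 5–language 3.
This saturates every translator, so 5 is the maximum.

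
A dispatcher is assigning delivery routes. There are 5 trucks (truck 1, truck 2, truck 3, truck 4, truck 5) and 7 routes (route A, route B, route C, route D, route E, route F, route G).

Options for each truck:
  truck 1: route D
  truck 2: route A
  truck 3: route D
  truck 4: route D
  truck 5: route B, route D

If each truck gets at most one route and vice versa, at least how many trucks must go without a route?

2

A valid assignment of size 3: truck 1-route D, truck 2-route A, truck 5-route B.
The set {truck 1, truck 3, truck 4} has only 1 neighbour ({route D}), so by Hall's theorem at most 3 of the 5 trucks can be matched.
That matches 3 of the 5, leaving 2 unmatched; no matching can do better.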